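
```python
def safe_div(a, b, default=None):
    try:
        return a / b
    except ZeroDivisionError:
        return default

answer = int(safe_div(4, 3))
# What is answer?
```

Step-by-step execution trace:
1. `safe_div(4, 3)` enters try: `return 4 / 3` → returns 1.3333333333333333. No exception raised.
2. `except ZeroDivisionError` is skipped.
3. `int(1.3333333333333333)` → 1 → answer = 1.
Result: 1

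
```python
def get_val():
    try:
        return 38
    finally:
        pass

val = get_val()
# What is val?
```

Step-by-step execution trace:
1. `get_val()` enters try: `return 38` sets pending return value 38.
2. Before returning, `finally: pass` runs (no effect).
3. get_val() returns 38 → val = 38.
Result: 38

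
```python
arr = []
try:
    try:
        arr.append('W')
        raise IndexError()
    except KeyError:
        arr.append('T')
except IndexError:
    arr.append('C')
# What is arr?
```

Step-by-step execution trace:
1. Inner try: `arr.append('W')` → arr = ['W'].
2. `raise IndexError()` raises IndexError.
3. Inner `except KeyError` does not match IndexError; exception propagates to outer try.
4. Outer `except IndexError` matches → `arr.append('C')` → arr = ['W', 'C'].
Result: ['W', 'C']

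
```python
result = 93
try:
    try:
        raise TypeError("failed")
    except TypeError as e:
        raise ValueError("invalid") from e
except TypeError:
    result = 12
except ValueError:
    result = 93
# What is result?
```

Step-by-step execution trace:
1. Inner try raises TypeError; inner `except TypeError as e` catches it.
2. `raise ValueError(...) from e` raises ValueError (TypeError is attached as __cause__, but only ValueError is active).
3. Outer `except TypeError` does not match ValueError; skipped.
4. Outer `except ValueError` matches → result = 93.
Result: 93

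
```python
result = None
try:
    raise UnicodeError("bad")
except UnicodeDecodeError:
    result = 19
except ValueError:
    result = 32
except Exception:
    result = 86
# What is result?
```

Step-by-step execution trace:
1. `raise UnicodeError(...)` raises UnicodeError.
2. `except UnicodeDecodeError` does not match (UnicodeError is not a subclass of UnicodeDecodeError); skipped.
3. `except ValueError` matches (UnicodeError is a subclass of ValueError) → result = 32.
4. `except Exception` is not reached.
Result: 32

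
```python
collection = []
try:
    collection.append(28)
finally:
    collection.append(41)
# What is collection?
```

Step-by-step execution trace:
1. try: `collection.append(28)` → collection = [28].
2. The try body completes without raising.
3. finally always runs: `collection.append(41)` → collection = [28, 41].
Result: [28, 41]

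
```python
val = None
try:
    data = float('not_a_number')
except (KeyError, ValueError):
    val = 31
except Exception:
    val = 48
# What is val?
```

Step-by-step execution trace:
1. `data = float('not_a_number')` raises ValueError.
2. `except (KeyError, ValueError)` matches (ValueError is in the tuple) → val = 31.
3. `except Exception` is not reached.
Result: 31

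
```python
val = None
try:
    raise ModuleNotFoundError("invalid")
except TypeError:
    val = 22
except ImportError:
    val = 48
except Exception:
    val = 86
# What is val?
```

Step-by-step execution trace:
1. `raise ModuleNotFoundError(...)` raises ModuleNotFoundError.
2. `except TypeError` does not match (ModuleNotFoundError is not a subclass of TypeError); skipped.
3. `except ImportError` matches (ModuleNotFoundError is a subclass of ImportError) → val = 48.
4. `except Exception` is not reached.
Result: 48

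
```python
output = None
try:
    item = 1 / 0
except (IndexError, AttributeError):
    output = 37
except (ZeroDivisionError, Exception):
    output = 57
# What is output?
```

Step-by-step execution trace:
1. `item = 1 / 0` raises ZeroDivisionError.
2. `except (IndexError, AttributeError)` does not match ZeroDivisionError; skipped.
3. `except (ZeroDivisionError, Exception)` matches (ZeroDivisionError is in the tuple) → output = 57.
Result: 57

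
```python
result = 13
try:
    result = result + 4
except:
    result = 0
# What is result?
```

Step-by-step execution trace:
1. result starts at 13.
2. try: `result = result + 4` → result = 17. No exception raised.
3. `except` is skipped.
Result: 17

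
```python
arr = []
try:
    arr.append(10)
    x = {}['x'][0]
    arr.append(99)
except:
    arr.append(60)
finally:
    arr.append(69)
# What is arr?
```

Step-by-step execution trace:
1. try: `arr.append(10)` → arr = [10].
2. `x = {}['x'][0]` raises KeyError; `arr.append(99)` is not reached.
3. bare `except` matches → `arr.append(60)` → arr = [10, 60].
4. finally always runs: `arr.append(69)` → arr = [10, 60, 69].
Result: [10, 60, 69]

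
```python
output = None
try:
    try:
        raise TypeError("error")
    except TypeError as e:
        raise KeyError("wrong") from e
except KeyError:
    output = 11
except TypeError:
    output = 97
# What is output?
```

Step-by-step execution trace:
1. Inner try raises TypeError; inner `except TypeError as e` catches it.
2. `raise KeyError(...) from e` raises KeyError (TypeError is attached as __cause__, but only KeyError is active).
3. Outer `except KeyError` matches → output = 11.
4. `except TypeError` is not reached.
Result: 11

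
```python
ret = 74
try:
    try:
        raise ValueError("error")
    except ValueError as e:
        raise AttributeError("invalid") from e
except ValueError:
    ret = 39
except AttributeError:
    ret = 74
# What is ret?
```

Step-by-step execution trace:
1. Inner try raises ValueError; inner `except ValueError as e` catches it.
2. `raise AttributeError(...) from e` raises AttributeError (ValueError is attached as __cause__, but only AttributeError is active).
3. Outer `except ValueError` does not match AttributeError; skipped.
4. Outer `except AttributeError` matches → ret = 74.
Result: 74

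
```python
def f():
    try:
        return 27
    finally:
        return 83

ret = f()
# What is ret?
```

Step-by-step execution trace:
1. `f()` enters try: `return 27` sets pending return value 27.
2. Before returning, `finally: return 83` runs and overrides the pending return.
3. f() returns 83 → ret = 83.
Result: 83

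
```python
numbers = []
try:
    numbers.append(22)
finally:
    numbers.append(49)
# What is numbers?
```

Step-by-step execution trace:
1. try: `numbers.append(22)` → numbers = [22].
2. The try body completes without raising.
3. finally always runs: `numbers.append(49)` → numbers = [22, 49].
Result: [22, 49]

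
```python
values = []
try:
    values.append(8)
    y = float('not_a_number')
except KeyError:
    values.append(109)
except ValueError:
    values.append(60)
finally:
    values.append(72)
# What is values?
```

Step-by-step execution trace:
1. try: `values.append(8)` → values = [8].
2. `y = float('not_a_number')` raises ValueError.
3. `except KeyError` does not match ValueError; skipped.
4. `except ValueError` matches → `values.append(60)` → values = [8, 60].
5. finally always runs: `values.append(72)` → values = [8, 60, 72].
Result: [8, 60, 72]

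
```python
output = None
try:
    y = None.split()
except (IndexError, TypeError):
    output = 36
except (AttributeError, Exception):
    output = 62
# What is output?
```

Step-by-step execution trace:
1. `y = None.split()` raises AttributeError.
2. `except (IndexError, TypeError)` does not match AttributeError; skipped.
3. `except (AttributeError, Exception)` matches (AttributeError is in the tuple) → output = 62.
Result: 62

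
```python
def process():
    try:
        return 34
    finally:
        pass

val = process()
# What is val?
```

Step-by-step execution trace:
1. `process()` enters try: `return 34` sets pending return value 34.
2. Before returning, `finally: pass` runs (no effect).
3. process() returns 34 → val = 34.
Result: 34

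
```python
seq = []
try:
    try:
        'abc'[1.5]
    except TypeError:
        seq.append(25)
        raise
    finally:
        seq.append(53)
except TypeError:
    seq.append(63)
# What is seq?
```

Step-by-step execution trace:
1. Inner try: `'abc'[1.5]` raises TypeError.
2. Inner `except TypeError` matches → `seq.append(25)` → seq = [25].
3. bare `raise` re-raises TypeError.
4. Inner `finally` runs during unwinding: `seq.append(53)` → seq = [25, 53].
5. Outer `except TypeError` matches → `seq.append(63)` → seq = [25, 53, 63].
Result: [25, 53, 63]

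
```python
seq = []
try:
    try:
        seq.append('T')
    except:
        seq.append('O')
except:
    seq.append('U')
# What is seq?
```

Step-by-step execution trace:
1. Inner try: `seq.append('T')` → seq = ['T']. No exception raised.
2. Inner `except` is skipped.
3. Inner try completes normally; outer `except` is skipped.
Result: ['T']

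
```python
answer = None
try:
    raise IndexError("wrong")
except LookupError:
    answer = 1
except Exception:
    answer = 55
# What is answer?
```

Step-by-step execution trace:
1. `raise IndexError(...)` raises IndexError.
2. `except LookupError` matches (IndexError is a subclass of LookupError) → answer = 1.
3. `except Exception` is not reached.
Result: 1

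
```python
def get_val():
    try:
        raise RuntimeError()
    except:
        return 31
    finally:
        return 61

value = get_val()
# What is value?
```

Step-by-step execution trace:
1. `get_val()` enters try: `raise RuntimeError()` raises RuntimeError.
2. bare `except` matches → `return 31` sets pending return value 31.
3. Before returning, `finally: return 61` runs and overrides the pending return.
4. get_val() returns 61 → value = 61.
Result: 61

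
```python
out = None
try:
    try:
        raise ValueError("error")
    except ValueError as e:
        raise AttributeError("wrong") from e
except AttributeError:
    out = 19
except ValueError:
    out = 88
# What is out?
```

Step-by-step execution trace:
1. Inner try raises ValueError; inner `except ValueError as e` catches it.
2. `raise AttributeError(...) from e` raises AttributeError (ValueError is attached as __cause__, but only AttributeError is active).
3. Outer `except AttributeError` matches → out = 19.
4. `except ValueError` is not reached.
Result: 19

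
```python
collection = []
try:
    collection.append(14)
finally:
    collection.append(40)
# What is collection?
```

Step-by-step execution trace:
1. try: `collection.append(14)` → collection = [14].
2. The try body completes without raising.
3. finally always runs: `collection.append(40)` → collection = [14, 40].
Result: [14, 40]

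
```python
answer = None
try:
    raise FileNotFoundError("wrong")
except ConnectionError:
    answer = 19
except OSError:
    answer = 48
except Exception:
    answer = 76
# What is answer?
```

Step-by-step execution trace:
1. `raise FileNotFoundError(...)` raises FileNotFoundError.
2. `except ConnectionError` does not match (FileNotFoundError is not a subclass of ConnectionError); skipped.
3. `except OSError` matches (FileNotFoundError is a subclass of OSError) → answer = 48.
4. `except Exception` is not reached.
Result: 48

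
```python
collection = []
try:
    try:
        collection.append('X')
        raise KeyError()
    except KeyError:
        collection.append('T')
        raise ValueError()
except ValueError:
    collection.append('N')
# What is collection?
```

Step-by-step execution trace:
1. Inner try: `collection.append('X')` → collection = ['X'].
2. `raise KeyError()` raises KeyError.
3. Inner `except KeyError` matches → `collection.append('T')` → collection = ['X', 'T'].
4. `raise ValueError()` raises ValueError; propagates to outer try.
5. Outer `except ValueError` matches → `collection.append('N')` → collection = ['X', 'T', 'N'].
Result: ['X', 'T', 'N']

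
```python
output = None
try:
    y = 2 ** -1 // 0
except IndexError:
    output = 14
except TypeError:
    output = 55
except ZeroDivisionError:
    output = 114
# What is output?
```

Step-by-step execution trace:
1. `y = 2 ** -1 // 0` raises ZeroDivisionError.
2. `except IndexError` does not match ZeroDivisionError; skipped.
3. `except TypeError` does not match ZeroDivisionError; skipped.
4. `except ZeroDivisionError` matches → output = 114.
Result: 114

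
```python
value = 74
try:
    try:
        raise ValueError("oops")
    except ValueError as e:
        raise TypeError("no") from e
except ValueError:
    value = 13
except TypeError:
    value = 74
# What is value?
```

Step-by-step execution trace:
1. Inner try raises ValueError; inner `except ValueError as e` catches it.
2. `raise TypeError(...) from e` raises TypeError (ValueError is attached as __cause__, but only TypeError is active).
3. Outer `except ValueError` does not match TypeError; skipped.
4. Outer `except TypeError` matches → value = 74.
Result: 74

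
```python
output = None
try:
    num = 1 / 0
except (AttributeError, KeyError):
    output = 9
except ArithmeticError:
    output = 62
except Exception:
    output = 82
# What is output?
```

Step-by-step execution trace:
1. `num = 1 / 0` raises ZeroDivisionError.
2. `except (AttributeError, KeyError)` does not match ZeroDivisionError; skipped.
3. `except ArithmeticError` matches (ZeroDivisionError is a subclass of ArithmeticError) → output = 62.
4. `except Exception` is not reached.
Result: 62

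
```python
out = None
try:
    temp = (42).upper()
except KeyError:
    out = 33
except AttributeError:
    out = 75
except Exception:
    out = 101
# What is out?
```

Step-by-step execution trace:
1. `temp = (42).upper()` raises AttributeError.
2. `except KeyError` does not match AttributeError; skipped.
3. `except AttributeError` matches → out = 75.
4. Remaining except clauses are skipped.
Result: 75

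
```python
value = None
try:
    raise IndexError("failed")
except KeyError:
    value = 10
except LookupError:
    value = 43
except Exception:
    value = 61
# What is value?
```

Step-by-step execution trace:
1. `raise IndexError(...)` raises IndexError.
2. `except KeyError` does not match (IndexError is not a subclass of KeyError); skipped.
3. `except LookupError` matches (IndexError is a subclass of LookupError) → value = 43.
4. `except Exception` is not reached.
Result: 43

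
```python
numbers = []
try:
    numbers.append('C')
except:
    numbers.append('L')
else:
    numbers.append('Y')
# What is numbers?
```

Step-by-step execution trace:
1. try: `numbers.append('C')` → numbers = ['C']. No exception raised.
2. `except` is skipped.
3. `else` runs (try completed without exception): `numbers.append('Y')` → numbers = ['C', 'Y'].
Result: ['C', 'Y']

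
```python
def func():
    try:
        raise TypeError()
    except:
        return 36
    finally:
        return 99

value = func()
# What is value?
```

Step-by-step execution trace:
1. `func()` enters try: `raise TypeError()` raises TypeError.
2. bare `except` matches → `return 36` sets pending return value 36.
3. Before returning, `finally: return 99` runs and overrides the pending return.
4. func() returns 99 → value = 99.
Result: 99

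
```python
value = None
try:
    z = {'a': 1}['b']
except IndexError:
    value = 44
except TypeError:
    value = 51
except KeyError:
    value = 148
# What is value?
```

Step-by-step execution trace:
1. `z = {'a': 1}['b']` raises KeyError.
2. `except IndexError` does not match KeyError; skipped.
3. `except TypeError` does not match KeyError; skipped.
4. `except KeyError` matches → value = 148.
Result: 148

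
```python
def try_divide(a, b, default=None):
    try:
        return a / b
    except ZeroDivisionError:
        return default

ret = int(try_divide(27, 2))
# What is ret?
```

Step-by-step execution trace:
1. `try_divide(27, 2)` enters try: `return 27 / 2` → returns 13.5. No exception raised.
2. `except ZeroDivisionError` is skipped.
3. `int(13.5)` → 13 → ret = 13.
Result: 13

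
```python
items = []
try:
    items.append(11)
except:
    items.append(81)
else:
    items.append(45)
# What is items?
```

Step-by-step execution trace:
1. try: `items.append(11)` → items = [11]. No exception raised.
2. `except` is skipped.
3. `else` runs (try completed without exception): `items.append(45)` → items = [11, 45].
Result: [11, 45]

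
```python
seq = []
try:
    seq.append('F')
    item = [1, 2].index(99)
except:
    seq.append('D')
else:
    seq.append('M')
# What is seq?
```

Step-by-step execution trace:
1. try: `seq.append('F')` → seq = ['F'].
2. `item = [1, 2].index(99)` raises ValueError.
3. bare `except` matches → `seq.append('D')` → seq = ['F', 'D'].
4. `else` is skipped (an exception was raised).
Result: ['F', 'D']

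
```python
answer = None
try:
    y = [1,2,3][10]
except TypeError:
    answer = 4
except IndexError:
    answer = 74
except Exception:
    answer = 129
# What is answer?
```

Step-by-step execution trace:
1. `y = [1,2,3][10]` raises IndexError.
2. `except TypeError` does not match IndexError; skipped.
3. `except IndexError` matches → answer = 74.
4. Remaining except clauses are skipped.
Result: 74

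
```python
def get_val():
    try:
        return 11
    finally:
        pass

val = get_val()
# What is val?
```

Step-by-step execution trace:
1. `get_val()` enters try: `return 11` sets pending return value 11.
2. Before returning, `finally: pass` runs (no effect).
3. get_val() returns 11 → val = 11.
Result: 11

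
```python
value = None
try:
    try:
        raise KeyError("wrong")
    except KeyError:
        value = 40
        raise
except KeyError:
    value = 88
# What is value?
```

Step-by-step execution trace:
1. Inner try: `raise KeyError("wrong")` raises KeyError.
2. Inner `except KeyError` matches → value = 40.
3. bare `raise` re-raises the same KeyError.
4. Outer `except KeyError` matches → value = 88.
Result: 88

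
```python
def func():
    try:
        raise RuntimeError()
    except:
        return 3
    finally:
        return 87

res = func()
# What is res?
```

Step-by-step execution trace:
1. `func()` enters try: `raise RuntimeError()` raises RuntimeError.
2. bare `except` matches → `return 3` sets pending return value 3.
3. Before returning, `finally: return 87` runs and overrides the pending return.
4. func() returns 87 → res = 87.
Result: 87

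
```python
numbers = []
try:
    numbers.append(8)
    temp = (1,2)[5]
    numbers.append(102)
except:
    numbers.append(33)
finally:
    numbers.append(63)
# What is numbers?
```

Step-by-step execution trace:
1. try: `numbers.append(8)` → numbers = [8].
2. `temp = (1,2)[5]` raises IndexError; `numbers.append(102)` is not reached.
3. bare `except` matches → `numbers.append(33)` → numbers = [8, 33].
4. finally always runs: `numbers.append(63)` → numbers = [8, 33, 63].
Result: [8, 33, 63]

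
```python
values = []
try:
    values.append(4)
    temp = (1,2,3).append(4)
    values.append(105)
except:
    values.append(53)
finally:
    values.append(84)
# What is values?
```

Step-by-step execution trace:
1. try: `values.append(4)` → values = [4].
2. `temp = (1,2,3).append(4)` raises AttributeError; `values.append(105)` is not reached.
3. bare `except` matches → `values.append(53)` → values = [4, 53].
4. finally always runs: `values.append(84)` → values = [4, 53, 84].
Result: [4, 53, 84]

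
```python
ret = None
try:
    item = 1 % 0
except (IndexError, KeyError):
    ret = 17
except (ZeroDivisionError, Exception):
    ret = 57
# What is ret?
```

Step-by-step execution trace:
1. `item = 1 % 0` raises ZeroDivisionError.
2. `except (IndexError, KeyError)` does not match ZeroDivisionError; skipped.
3. `except (ZeroDivisionError, Exception)` matches (ZeroDivisionError is in the tuple) → ret = 57.
Result: 57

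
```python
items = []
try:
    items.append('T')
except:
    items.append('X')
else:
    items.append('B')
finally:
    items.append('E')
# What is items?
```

Step-by-step execution trace:
1. try: `items.append('T')` → items = ['T']. No exception raised.
2. `except` is skipped.
3. `else` runs: `items.append('B')` → items = ['T', 'B'].
4. `finally` always runs: `items.append('E')` → items = ['T', 'B', 'E'].
Result: ['T', 'B', 'E']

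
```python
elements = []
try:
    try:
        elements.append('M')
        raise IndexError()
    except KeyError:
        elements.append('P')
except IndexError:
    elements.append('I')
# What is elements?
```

Step-by-step execution trace:
1. Inner try: `elements.append('M')` → elements = ['M'].
2. `raise IndexError()` raises IndexError.
3. Inner `except KeyError` does not match IndexError; exception propagates to outer try.
4. Outer `except IndexError` matches → `elements.append('I')` → elements = ['M', 'I'].
Result: ['M', 'I']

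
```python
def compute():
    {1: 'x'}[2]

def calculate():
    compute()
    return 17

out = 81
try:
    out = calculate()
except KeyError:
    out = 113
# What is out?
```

Step-by-step execution trace:
1. out starts at 81.
2. try: `calculate()` calls `compute()`.
3. `compute()` evaluates `{1: 'x'}[2]`, which raises KeyError; it propagates through calculate (uncaught).
4. `return 17` in calculate is not reached; the assignment to out does not complete.
5. `except KeyError` matches → out = 113.
Result: 113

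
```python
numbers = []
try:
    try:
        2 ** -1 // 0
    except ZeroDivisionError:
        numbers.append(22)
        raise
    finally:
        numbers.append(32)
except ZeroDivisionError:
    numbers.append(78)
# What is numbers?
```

Step-by-step execution trace:
1. Inner try: `2 ** -1 // 0` raises ZeroDivisionError.
2. Inner `except ZeroDivisionError` matches → `numbers.append(22)` → numbers = [22].
3. bare `raise` re-raises ZeroDivisionError.
4. Inner `finally` runs during unwinding: `numbers.append(32)` → numbers = [22, 32].
5. Outer `except ZeroDivisionError` matches → `numbers.append(78)` → numbers = [22, 32, 78].
Result: [22, 32, 78]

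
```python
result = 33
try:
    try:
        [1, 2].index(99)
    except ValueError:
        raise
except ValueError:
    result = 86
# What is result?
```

Step-by-step execution trace:
1. Inner try: `[1, 2].index(99)` raises ValueError.
2. Inner `except ValueError` matches; bare `raise` re-raises the same ValueError.
3. Outer `except ValueError` matches → result = 86.
Result: 86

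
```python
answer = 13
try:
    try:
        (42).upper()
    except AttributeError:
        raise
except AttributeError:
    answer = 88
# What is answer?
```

Step-by-step execution trace:
1. Inner try: `(42).upper()` raises AttributeError.
2. Inner `except AttributeError` matches; bare `raise` re-raises the same AttributeError.
3. Outer `except AttributeError` matches → answer = 88.
Result: 88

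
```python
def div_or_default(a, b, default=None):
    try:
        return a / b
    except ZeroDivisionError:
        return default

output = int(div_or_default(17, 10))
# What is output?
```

Step-by-step execution trace:
1. `div_or_default(17, 10)` enters try: `return 17 / 10` → returns 1.7. No exception raised.
2. `except ZeroDivisionError` is skipped.
3. `int(1.7)` → 1 → output = 1.
Result: 1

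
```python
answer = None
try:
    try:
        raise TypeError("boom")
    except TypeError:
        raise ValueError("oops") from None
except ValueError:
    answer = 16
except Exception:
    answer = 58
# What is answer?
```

Step-by-step execution trace:
1. Inner try raises TypeError; inner `except TypeError` catches it.
2. `raise ValueError(...) from None` raises ValueError (from None suppresses __context__, but the active exception is still ValueError).
3. Outer `except ValueError` matches → answer = 16.
4. `except Exception` is not reached.
Result: 16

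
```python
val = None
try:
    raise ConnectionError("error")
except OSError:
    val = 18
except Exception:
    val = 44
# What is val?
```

Step-by-step execution trace:
1. `raise ConnectionError(...)` raises ConnectionError.
2. `except OSError` matches (ConnectionError is a subclass of OSError) → val = 18.
3. `except Exception` is not reached.
Result: 18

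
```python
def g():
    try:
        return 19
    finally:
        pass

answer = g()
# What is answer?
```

Step-by-step execution trace:
1. `g()` enters try: `return 19` sets pending return value 19.
2. Before returning, `finally: pass` runs (no effect).
3. g() returns 19 → answer = 19.
Result: 19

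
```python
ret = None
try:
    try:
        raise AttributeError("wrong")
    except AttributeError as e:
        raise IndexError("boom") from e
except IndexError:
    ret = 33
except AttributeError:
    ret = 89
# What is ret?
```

Step-by-step execution trace:
1. Inner try raises AttributeError; inner `except AttributeError as e` catches it.
2. `raise IndexError(...) from e` raises IndexError (AttributeError is attached as __cause__, but only IndexError is active).
3. Outer `except IndexError` matches → ret = 33.
4. `except AttributeError` is not reached.
Result: 33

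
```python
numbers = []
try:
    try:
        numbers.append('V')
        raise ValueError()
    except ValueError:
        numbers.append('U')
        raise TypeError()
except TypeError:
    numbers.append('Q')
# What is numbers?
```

Step-by-step execution trace:
1. Inner try: `numbers.append('V')` → numbers = ['V'].
2. `raise ValueError()` raises ValueError.
3. Inner `except ValueError` matches → `numbers.append('U')` → numbers = ['V', 'U'].
4. `raise TypeError()` raises TypeError; propagates to outer try.
5. Outer `except TypeError` matches → `numbers.append('Q')` → numbers = ['V', 'U', 'Q'].
Result: ['V', 'U', 'Q']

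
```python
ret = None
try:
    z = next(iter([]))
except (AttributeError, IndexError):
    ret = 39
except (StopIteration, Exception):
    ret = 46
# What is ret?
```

Step-by-step execution trace:
1. `z = next(iter([]))` raises StopIteration.
2. `except (AttributeError, IndexError)` does not match StopIteration; skipped.
3. `except (StopIteration, Exception)` matches (StopIteration is in the tuple) → ret = 46.
Result: 46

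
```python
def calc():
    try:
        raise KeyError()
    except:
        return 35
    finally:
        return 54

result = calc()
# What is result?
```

Step-by-step execution trace:
1. `calc()` enters try: `raise KeyError()` raises KeyError.
2. bare `except` matches → `return 35` sets pending return value 35.
3. Before returning, `finally: return 54` runs and overrides the pending return.
4. calc() returns 54 → result = 54.
Result: 54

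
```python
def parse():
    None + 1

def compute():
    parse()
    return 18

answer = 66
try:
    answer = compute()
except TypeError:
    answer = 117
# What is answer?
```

Step-by-step execution trace:
1. answer starts at 66.
2. try: `compute()` calls `parse()`.
3. `parse()` evaluates `None + 1`, which raises TypeError; it propagates through compute (uncaught).
4. `return 18` in compute is not reached; the assignment to answer does not complete.
5. `except TypeError` matches → answer = 117.
Result: 117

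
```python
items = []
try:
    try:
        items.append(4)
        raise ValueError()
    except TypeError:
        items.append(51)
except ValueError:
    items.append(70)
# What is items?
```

Step-by-step execution trace:
1. Inner try: `items.append(4)` → items = [4].
2. `raise ValueError()` raises ValueError.
3. Inner `except TypeError` does not match ValueError; exception propagates to outer try.
4. Outer `except ValueError` matches → `items.append(70)` → items = [4, 70].
Result: [4, 70]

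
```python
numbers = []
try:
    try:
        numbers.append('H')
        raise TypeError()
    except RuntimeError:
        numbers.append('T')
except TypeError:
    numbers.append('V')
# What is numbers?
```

Step-by-step execution trace:
1. Inner try: `numbers.append('H')` → numbers = ['H'].
2. `raise TypeError()` raises TypeError.
3. Inner `except RuntimeError` does not match TypeError; exception propagates to outer try.
4. Outer `except TypeError` matches → `numbers.append('V')` → numbers = ['H', 'V'].
Result: ['H', 'V']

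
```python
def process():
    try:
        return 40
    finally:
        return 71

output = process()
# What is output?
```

Step-by-step execution trace:
1. `process()` enters try: `return 40` sets pending return value 40.
2. Before returning, `finally: return 71` runs and overrides the pending return.
3. process() returns 71 → output = 71.
Result: 71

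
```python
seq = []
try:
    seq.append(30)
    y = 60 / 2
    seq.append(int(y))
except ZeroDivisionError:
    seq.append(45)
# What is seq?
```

Step-by-step execution trace:
1. try: `seq.append(30)` → seq = [30].
2. `y = 60 / 2` → y = 30.0. No exception raised.
3. `seq.append(int(y))` → seq = [30, 30].
4. `except ZeroDivisionError` is skipped (no exception was raised).
Result: [30, 30]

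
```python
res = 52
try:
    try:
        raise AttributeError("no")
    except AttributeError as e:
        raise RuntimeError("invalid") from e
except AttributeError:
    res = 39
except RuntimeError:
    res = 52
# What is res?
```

Step-by-step execution trace:
1. Inner try raises AttributeError; inner `except AttributeError as e` catches it.
2. `raise RuntimeError(...) from e` raises RuntimeError (AttributeError is attached as __cause__, but only RuntimeError is active).
3. Outer `except AttributeError` does not match RuntimeError; skipped.
4. Outer `except RuntimeError` matches → res = 52.
Result: 52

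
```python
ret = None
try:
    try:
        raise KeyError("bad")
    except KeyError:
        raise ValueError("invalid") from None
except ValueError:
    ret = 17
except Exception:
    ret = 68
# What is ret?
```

Step-by-step execution trace:
1. Inner try raises KeyError; inner `except KeyError` catches it.
2. `raise ValueError(...) from None` raises ValueError (from None suppresses __context__, but the active exception is still ValueError).
3. Outer `except ValueError` matches → ret = 17.
4. `except Exception` is not reached.
Result: 17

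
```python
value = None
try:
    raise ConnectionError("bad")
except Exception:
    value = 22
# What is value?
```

Step-by-step execution trace:
1. `raise ConnectionError(...)` raises ConnectionError.
2. `except Exception` matches (ConnectionError is a subclass of Exception) → value = 22.
Result: 22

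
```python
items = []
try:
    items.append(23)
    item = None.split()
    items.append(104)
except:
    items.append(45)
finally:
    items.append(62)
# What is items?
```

Step-by-step execution trace:
1. try: `items.append(23)` → items = [23].
2. `item = None.split()` raises AttributeError; `items.append(104)` is not reached.
3. bare `except` matches → `items.append(45)` → items = [23, 45].
4. finally always runs: `items.append(62)` → items = [23, 45, 62].
Result: [23, 45, 62]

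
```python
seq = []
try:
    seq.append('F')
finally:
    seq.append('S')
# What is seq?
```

Step-by-step execution trace:
1. try: `seq.append('F')` → seq = ['F'].
2. The try body completes without raising.
3. finally always runs: `seq.append('S')` → seq = ['F', 'S'].
Result: ['F', 'S']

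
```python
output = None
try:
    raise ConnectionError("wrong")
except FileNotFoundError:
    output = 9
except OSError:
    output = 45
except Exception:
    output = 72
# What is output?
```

Step-by-step execution trace:
1. `raise ConnectionError(...)` raises ConnectionError.
2. `except FileNotFoundError` does not match (ConnectionError is not a subclass of FileNotFoundError); skipped.
3. `except OSError` matches (ConnectionError is a subclass of OSError) → output = 45.
4. `except Exception` is not reached.
Result: 45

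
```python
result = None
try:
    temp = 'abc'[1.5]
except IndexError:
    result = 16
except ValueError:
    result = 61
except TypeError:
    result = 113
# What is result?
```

Step-by-step execution trace:
1. `temp = 'abc'[1.5]` raises TypeError.
2. `except IndexError` does not match TypeError; skipped.
3. `except ValueError` does not match TypeError; skipped.
4. `except TypeError` matches → result = 113.
Result: 113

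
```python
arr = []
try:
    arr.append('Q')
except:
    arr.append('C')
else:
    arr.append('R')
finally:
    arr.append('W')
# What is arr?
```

Step-by-step execution trace:
1. try: `arr.append('Q')` → arr = ['Q']. No exception raised.
2. `except` is skipped.
3. `else` runs: `arr.append('R')` → arr = ['Q', 'R'].
4. `finally` always runs: `arr.append('W')` → arr = ['Q', 'R', 'W'].
Result: ['Q', 'R', 'W']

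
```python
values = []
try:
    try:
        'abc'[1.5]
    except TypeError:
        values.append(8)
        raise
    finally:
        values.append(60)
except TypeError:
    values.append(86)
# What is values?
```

Step-by-step execution trace:
1. Inner try: `'abc'[1.5]` raises TypeError.
2. Inner `except TypeError` matches → `values.append(8)` → values = [8].
3. bare `raise` re-raises TypeError.
4. Inner `finally` runs during unwinding: `values.append(60)` → values = [8, 60].
5. Outer `except TypeError` matches → `values.append(86)` → values = [8, 60, 86].
Result: [8, 60, 86]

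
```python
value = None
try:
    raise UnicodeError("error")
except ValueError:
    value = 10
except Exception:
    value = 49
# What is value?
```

Step-by-step execution trace:
1. `raise UnicodeError(...)` raises UnicodeError.
2. `except ValueError` matches (UnicodeError is a subclass of ValueError) → value = 10.
3. `except Exception` is not reached.
Result: 10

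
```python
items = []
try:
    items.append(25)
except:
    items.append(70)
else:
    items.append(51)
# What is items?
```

Step-by-step execution trace:
1. try: `items.append(25)` → items = [25]. No exception raised.
2. `except` is skipped.
3. `else` runs (try completed without exception): `items.append(51)` → items = [25, 51].
Result: [25, 51]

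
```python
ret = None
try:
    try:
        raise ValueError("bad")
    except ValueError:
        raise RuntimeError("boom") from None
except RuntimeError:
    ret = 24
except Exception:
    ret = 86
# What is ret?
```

Step-by-step execution trace:
1. Inner try raises ValueError; inner `except ValueError` catches it.
2. `raise RuntimeError(...) from None` raises RuntimeError (from None suppresses __context__, but the active exception is still RuntimeError).
3. Outer `except RuntimeError` matches → ret = 24.
4. `except Exception` is not reached.
Result: 24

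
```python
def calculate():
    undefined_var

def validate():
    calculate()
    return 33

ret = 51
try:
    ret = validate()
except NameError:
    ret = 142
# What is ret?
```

Step-by-step execution trace:
1. ret starts at 51.
2. try: `validate()` calls `calculate()`.
3. `calculate()` evaluates `undefined_var`, which raises NameError; it propagates through validate (uncaught).
4. `return 33` in validate is not reached; the assignment to ret does not complete.
5. `except NameError` matches → ret = 142.
Result: 142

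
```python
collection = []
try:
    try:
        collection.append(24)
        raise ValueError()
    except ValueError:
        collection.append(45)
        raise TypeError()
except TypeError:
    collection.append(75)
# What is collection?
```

Step-by-step execution trace:
1. Inner try: `collection.append(24)` → collection = [24].
2. `raise ValueError()` raises ValueError.
3. Inner `except ValueError` matches → `collection.append(45)` → collection = [24, 45].
4. `raise TypeError()` raises TypeError; propagates to outer try.
5. Outer `except TypeError` matches → `collection.append(75)` → collection = [24, 45, 75].
Result: [24, 45, 75]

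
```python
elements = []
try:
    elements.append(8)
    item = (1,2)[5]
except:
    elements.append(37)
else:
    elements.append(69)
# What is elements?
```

Step-by-step execution trace:
1. try: `elements.append(8)` → elements = [8].
2. `item = (1,2)[5]` raises IndexError.
3. bare `except` matches → `elements.append(37)` → elements = [8, 37].
4. `else` is skipped (an exception was raised).
Result: [8, 37]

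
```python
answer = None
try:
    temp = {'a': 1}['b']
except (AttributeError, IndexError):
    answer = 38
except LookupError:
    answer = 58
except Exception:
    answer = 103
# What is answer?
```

Step-by-step execution trace:
1. `temp = {'a': 1}['b']` raises KeyError.
2. `except (AttributeError, IndexError)` does not match KeyError; skipped.
3. `except LookupError` matches (KeyError is a subclass of LookupError) → answer = 58.
4. `except Exception` is not reached.
Result: 58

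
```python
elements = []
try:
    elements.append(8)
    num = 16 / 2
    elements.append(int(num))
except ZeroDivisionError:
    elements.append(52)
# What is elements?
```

Step-by-step execution trace:
1. try: `elements.append(8)` → elements = [8].
2. `num = 16 / 2` → num = 8.0. No exception raised.
3. `elements.append(int(num))` → elements = [8, 8].
4. `except ZeroDivisionError` is skipped (no exception was raised).
Result: [8, 8]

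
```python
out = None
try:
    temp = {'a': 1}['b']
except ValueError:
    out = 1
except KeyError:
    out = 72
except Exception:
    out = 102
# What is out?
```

Step-by-step execution trace:
1. `temp = {'a': 1}['b']` raises KeyError.
2. `except ValueError` does not match KeyError; skipped.
3. `except KeyError` matches → out = 72.
4. Remaining except clauses are skipped.
Result: 72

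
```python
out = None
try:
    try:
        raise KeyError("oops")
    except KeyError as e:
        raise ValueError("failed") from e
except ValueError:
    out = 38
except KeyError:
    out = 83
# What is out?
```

Step-by-step execution trace:
1. Inner try raises KeyError; inner `except KeyError as e` catches it.
2. `raise ValueError(...) from e` raises ValueError (KeyError is attached as __cause__, but only ValueError is active).
3. Outer `except ValueError` matches → out = 38.
4. `except KeyError` is not reached.
Result: 38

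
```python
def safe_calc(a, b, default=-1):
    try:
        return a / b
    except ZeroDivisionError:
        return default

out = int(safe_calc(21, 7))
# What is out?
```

Step-by-step execution trace:
1. `safe_calc(21, 7)` enters try: `return 21 / 7` → returns 3.0. No exception raised.
2. `except ZeroDivisionError` is skipped.
3. `int(3.0)` → 3 → out = 3.
Result: 3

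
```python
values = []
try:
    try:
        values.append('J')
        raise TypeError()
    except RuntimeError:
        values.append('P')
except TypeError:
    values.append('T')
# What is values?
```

Step-by-step execution trace:
1. Inner try: `values.append('J')` → values = ['J'].
2. `raise TypeError()` raises TypeError.
3. Inner `except RuntimeError` does not match TypeError; exception propagates to outer try.
4. Outer `except TypeError` matches → `values.append('T')` → values = ['J', 'T'].
Result: ['J', 'T']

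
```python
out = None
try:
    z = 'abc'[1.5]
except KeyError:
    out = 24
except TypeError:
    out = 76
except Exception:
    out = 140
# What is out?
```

Step-by-step execution trace:
1. `z = 'abc'[1.5]` raises TypeError.
2. `except KeyError` does not match TypeError; skipped.
3. `except TypeError` matches → out = 76.
4. Remaining except clauses are skipped.
Result: 76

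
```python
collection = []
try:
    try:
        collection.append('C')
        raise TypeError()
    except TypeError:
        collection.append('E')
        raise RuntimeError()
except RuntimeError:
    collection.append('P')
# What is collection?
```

Step-by-step execution trace:
1. Inner try: `collection.append('C')` → collection = ['C'].
2. `raise TypeError()` raises TypeError.
3. Inner `except TypeError` matches → `collection.append('E')` → collection = ['C', 'E'].
4. `raise RuntimeError()` raises RuntimeError; propagates to outer try.
5. Outer `except RuntimeError` matches → `collection.append('P')` → collection = ['C', 'E', 'P'].
Result: ['C', 'E', 'P']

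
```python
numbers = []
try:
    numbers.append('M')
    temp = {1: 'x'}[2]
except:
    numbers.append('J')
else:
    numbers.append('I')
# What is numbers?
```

Step-by-step execution trace:
1. try: `numbers.append('M')` → numbers = ['M'].
2. `temp = {1: 'x'}[2]` raises KeyError.
3. bare `except` matches → `numbers.append('J')` → numbers = ['M', 'J'].
4. `else` is skipped (an exception was raised).
Result: ['M', 'J']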